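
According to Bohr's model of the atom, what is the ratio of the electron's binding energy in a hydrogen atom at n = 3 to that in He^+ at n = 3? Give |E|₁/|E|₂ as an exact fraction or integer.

1/4

|E| ∝ Z^2 · n^-2
|E|₁/|E|₂ = (1/2)^2 · (3/3)^-2 = 1/4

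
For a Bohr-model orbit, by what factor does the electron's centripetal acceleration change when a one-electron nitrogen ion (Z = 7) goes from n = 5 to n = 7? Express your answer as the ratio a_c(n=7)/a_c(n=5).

625/2401

a_c ∝ Z^3 · n^-4; with Z fixed, a_c ∝ n^-4.
a_c(n=7)/a_c(n=5) = (7/5)^-4 = 625/2401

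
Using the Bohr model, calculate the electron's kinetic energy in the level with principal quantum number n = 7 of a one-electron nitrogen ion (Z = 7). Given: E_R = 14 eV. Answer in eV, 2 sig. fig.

14 eV

For a Coulomb orbit the virial theorem gives K = −E_n.
E_n = −E_R·Z²/n², so K = E_R·Z²/n² = 14 × 7²/7² = 14 eV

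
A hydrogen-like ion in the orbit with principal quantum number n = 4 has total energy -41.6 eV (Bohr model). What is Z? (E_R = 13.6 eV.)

7

E_n = −E_R Z²/n² ⇒ Z² = −E_n n²/E_R = 41.6 × 4² / 13.6 ≈ 48.94
Z = 7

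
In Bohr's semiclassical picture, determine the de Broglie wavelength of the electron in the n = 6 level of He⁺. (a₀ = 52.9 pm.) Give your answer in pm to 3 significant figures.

997 pm

The Bohr quantisation condition is nλ = 2πr_n.
r_n = n²a₀/Z = 952 pm
λ = 2πr_n/n = 2π·952/6 = 997 pm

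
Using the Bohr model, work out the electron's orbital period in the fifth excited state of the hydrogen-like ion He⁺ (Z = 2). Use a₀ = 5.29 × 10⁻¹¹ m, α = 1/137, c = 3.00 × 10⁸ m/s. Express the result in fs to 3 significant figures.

r = n²a₀/Z = 6²·5.29 × 10⁻¹¹/2 = 9.52 × 10⁻¹⁰ m
v = Zαc/n = 2·0.00730·3.00 × 10⁸/6 = 7.30 × 10⁵ m/s
T = 2πr/v = 8.20 × 10⁻¹⁵ s = 8.20 fs

8.20 fs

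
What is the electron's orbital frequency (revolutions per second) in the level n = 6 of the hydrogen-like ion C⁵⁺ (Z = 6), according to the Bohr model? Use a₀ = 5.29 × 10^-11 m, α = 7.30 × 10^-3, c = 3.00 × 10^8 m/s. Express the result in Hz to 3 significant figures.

r = n²a₀/Z = 3.17 × 10^-10 m, v = Zαc/n = 2.19 × 10^6 m/s
f = v/(2πr) = 1.10 × 10^15 Hz

1.10 × 10^15 Hz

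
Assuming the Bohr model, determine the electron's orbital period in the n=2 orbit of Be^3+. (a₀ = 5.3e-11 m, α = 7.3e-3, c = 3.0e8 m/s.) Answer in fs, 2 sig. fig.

0.076 fs

r = n²a₀/Z = 2²·5.3e-11/4 = 5.3e-11 m
v = Zαc/n = 4·0.0073·3.0e8/2 = 4.4e6 m/s
T = 2πr/v = 7.6e-17 s = 0.076 fs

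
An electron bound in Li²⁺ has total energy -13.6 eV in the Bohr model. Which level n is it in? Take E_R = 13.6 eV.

E_n = −E_R Z²/n² ⇒ n² = E_R Z²/(−E_n) = 13.6 × 3² / 13.6 ≈ 9.00
n = 3

3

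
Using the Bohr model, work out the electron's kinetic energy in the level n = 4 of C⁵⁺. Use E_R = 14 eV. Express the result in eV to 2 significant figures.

32 eV

For a Coulomb orbit the virial theorem gives K = −E_n.
E_n = −E_R·Z²/n², so K = E_R·Z²/n² = 14 × 6²/4² = 32 eV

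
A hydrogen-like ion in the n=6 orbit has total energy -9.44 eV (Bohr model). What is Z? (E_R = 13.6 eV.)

E_n = −E_R Z²/n² ⇒ Z² = −E_n n²/E_R = 9.44 × 6² / 13.6 ≈ 24.99
Z = 5

5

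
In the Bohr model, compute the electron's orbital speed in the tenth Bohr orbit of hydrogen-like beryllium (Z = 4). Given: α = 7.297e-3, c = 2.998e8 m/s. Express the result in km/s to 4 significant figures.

875.1 km/s

v_n = Zαc/n = 4 × 0.007297 × 2.998e8 / 10
    = 875.1 km/s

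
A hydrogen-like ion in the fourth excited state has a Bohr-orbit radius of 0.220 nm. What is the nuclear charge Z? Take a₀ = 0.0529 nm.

6

r_n = n²a₀/Z ⇒ Z = n²a₀/r = 5² × 0.0529 / 0.220 ≈ 6.01
Z = 6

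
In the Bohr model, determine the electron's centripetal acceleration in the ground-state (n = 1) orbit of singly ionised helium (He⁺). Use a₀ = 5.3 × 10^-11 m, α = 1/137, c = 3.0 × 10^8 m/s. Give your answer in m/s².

7.2 × 10^23 m/s²

r = n²a₀/Z = 2.6 × 10^-11 m, v = Zαc/n = 4.4 × 10^6 m/s
a = v²/r = (4.4 × 10^6)² / 2.6 × 10^-11 = 7.2 × 10^23 m/s²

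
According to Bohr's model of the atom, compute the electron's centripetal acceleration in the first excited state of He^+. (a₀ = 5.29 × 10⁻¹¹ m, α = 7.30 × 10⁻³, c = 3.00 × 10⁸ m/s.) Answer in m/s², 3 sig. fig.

4.53 × 10²² m/s²

r = n²a₀/Z = 1.06 × 10⁻¹⁰ m, v = Zαc/n = 2.19 × 10⁶ m/s
a = v²/r = (2.19 × 10⁶)² / 1.06 × 10⁻¹⁰ = 4.53 × 10²² m/s²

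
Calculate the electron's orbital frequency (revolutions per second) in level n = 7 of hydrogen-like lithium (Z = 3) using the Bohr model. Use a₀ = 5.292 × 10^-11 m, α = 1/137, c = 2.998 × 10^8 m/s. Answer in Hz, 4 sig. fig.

1.727 × 10^14 Hz

r = n²a₀/Z = 8.644 × 10^-10 m, v = Zαc/n = 9.379 × 10^5 m/s
f = v/(2πr) = 1.727 × 10^14 Hz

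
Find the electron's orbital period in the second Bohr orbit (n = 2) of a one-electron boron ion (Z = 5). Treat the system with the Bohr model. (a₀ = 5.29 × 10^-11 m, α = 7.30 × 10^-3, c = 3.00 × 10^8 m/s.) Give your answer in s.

4.86 × 10^-17 s

r = n²a₀/Z = 2²·5.29 × 10^-11/5 = 4.23 × 10^-11 m
v = Zαc/n = 5·0.00730·3.00 × 10^8/2 = 5.47 × 10^6 m/s
T = 2πr/v = 4.86 × 10^-17 s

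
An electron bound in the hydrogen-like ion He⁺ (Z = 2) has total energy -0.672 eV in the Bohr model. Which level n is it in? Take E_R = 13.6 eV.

9

E_n = −E_R Z²/n² ⇒ n² = E_R Z²/(−E_n) = 13.6 × 2² / 0.672 ≈ 80.95
n = 9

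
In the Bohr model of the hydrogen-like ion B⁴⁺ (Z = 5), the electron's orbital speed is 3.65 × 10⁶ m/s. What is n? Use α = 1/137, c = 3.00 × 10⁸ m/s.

3

v_n = Zαc/n ⇒ n = Zαc/v = 5 × 0.00730 × 3.00 × 10⁸ / 3.65 × 10⁶ ≈ 3.00
n = 3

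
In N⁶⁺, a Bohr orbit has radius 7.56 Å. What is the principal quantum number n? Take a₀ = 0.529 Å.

10

r_n = n²a₀/Z ⇒ n² = rZ/a₀ = 7.56 × 7 / 0.529 ≈ 100.04
n = 10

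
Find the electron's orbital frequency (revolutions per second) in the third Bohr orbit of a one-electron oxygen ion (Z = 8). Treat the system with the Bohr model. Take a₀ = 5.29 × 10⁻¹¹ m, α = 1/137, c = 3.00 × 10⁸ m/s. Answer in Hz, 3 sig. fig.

r = n²a₀/Z = 5.95 × 10⁻¹¹ m, v = Zαc/n = 5.84 × 10⁶ m/s
f = v/(2πr) = 1.56 × 10¹⁶ Hz

1.56 × 10¹⁶ Hz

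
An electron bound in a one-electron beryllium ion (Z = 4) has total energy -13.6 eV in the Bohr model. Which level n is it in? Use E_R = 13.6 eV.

4

E_n = −E_R Z²/n² ⇒ n² = E_R Z²/(−E_n) = 13.6 × 4² / 13.6 ≈ 16.00
n = 4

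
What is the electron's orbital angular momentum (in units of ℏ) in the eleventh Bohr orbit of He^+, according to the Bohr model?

L_n = nℏ, so L/ℏ = n = 11.

11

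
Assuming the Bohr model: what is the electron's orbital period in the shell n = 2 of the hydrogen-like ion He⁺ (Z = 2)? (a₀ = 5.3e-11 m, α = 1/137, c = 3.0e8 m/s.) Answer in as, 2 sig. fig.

300 as

r = n²a₀/Z = 2²·5.3e-11/2 = 1.1e-10 m
v = Zαc/n = 2·0.0073·3.0e8/2 = 2.2e6 m/s
T = 2πr/v = 3.0e-16 s = 300 as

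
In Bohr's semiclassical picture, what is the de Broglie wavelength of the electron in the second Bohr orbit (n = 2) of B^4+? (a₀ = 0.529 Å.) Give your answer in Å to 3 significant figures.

1.33 Å

The Bohr quantisation condition is nλ = 2πr_n.
r_n = n²a₀/Z = 0.423 Å
λ = 2πr_n/n = 2π·0.423/2 = 1.33 Å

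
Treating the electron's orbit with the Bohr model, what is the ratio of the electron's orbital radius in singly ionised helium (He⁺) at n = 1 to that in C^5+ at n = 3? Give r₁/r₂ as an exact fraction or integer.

r ∝ Z^-1 · n^2
r₁/r₂ = (2/6)^-1 · (1/3)^2 = 1/3

1/3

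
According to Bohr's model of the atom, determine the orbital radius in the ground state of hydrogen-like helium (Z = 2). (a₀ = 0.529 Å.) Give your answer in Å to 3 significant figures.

r_n = n²a₀/Z = 1² × 0.529 / 2
    = 1 × 0.529 / 2 = 0.265 Å

0.265 Å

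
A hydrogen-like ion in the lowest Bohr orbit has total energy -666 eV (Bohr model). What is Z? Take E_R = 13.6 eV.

7

E_n = −E_R Z²/n² ⇒ Z² = −E_n n²/E_R = 666 × 1² / 13.6 ≈ 48.97
Z = 7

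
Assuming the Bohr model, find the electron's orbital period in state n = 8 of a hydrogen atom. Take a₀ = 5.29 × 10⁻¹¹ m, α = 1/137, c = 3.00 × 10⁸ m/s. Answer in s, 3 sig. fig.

r = n²a₀/Z = 8²·5.29 × 10⁻¹¹/1 = 3.39 × 10⁻⁹ m
v = Zαc/n = 1·0.00730·3.00 × 10⁸/8 = 2.74 × 10⁵ m/s
T = 2πr/v = 7.77 × 10⁻¹⁴ s

7.77 × 10⁻¹⁴ s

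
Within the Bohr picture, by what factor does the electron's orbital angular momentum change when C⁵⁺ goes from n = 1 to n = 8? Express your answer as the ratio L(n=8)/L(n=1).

L = nℏ depends only on n, so L ∝ n.
L(n=8)/L(n=1) = (8/1)^1 = 8

8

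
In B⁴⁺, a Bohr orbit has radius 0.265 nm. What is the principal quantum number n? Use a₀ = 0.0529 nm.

5

r_n = n²a₀/Z ⇒ n² = rZ/a₀ = 0.265 × 5 / 0.0529 ≈ 25.05
n = 5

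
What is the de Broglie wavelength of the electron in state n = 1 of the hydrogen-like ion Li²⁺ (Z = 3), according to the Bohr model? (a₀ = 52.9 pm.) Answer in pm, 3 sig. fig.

The Bohr quantisation condition is nλ = 2πr_n.
r_n = n²a₀/Z = 17.6 pm
λ = 2πr_n/n = 2π·17.6/1 = 111 pm

111 pm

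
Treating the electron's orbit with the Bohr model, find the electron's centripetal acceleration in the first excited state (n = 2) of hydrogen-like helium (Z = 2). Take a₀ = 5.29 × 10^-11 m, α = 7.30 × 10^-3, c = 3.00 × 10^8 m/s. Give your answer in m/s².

4.53 × 10^22 m/s²

r = n²a₀/Z = 1.06 × 10^-10 m, v = Zαc/n = 2.19 × 10^6 m/s
a = v²/r = (2.19 × 10^6)² / 1.06 × 10^-10 = 4.53 × 10^22 m/s²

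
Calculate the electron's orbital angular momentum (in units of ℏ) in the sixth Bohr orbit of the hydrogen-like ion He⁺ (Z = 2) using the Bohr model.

6

L_n = nℏ, so L/ℏ = n = 6.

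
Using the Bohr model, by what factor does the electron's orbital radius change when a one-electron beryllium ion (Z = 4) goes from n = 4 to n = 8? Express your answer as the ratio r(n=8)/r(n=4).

r ∝ Z^-1 · n^2; with Z fixed, r ∝ n^2.
r(n=8)/r(n=4) = (8/4)^2 = 4

4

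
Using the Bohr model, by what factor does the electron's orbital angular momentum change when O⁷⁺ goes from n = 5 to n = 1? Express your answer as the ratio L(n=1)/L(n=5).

L = nℏ depends only on n, so L ∝ n.
L(n=1)/L(n=5) = (1/5)^1 = 1/5

1/5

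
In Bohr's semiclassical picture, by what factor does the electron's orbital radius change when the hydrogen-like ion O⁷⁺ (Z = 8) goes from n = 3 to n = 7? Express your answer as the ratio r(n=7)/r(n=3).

49/9

r ∝ Z^-1 · n^2; with Z fixed, r ∝ n^2.
r(n=7)/r(n=3) = (7/3)^2 = 49/9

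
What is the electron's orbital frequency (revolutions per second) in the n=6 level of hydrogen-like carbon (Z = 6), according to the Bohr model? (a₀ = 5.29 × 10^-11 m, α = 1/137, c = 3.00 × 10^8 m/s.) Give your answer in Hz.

1.10 × 10^15 Hz

r = n²a₀/Z = 3.17 × 10^-10 m, v = Zαc/n = 2.19 × 10^6 m/s
f = v/(2πr) = 1.10 × 10^15 Hz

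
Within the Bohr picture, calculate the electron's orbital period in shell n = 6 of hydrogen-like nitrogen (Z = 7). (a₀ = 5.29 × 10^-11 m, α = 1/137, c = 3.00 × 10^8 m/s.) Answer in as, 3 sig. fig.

669 as

r = n²a₀/Z = 6²·5.29 × 10^-11/7 = 2.72 × 10^-10 m
v = Zαc/n = 7·0.00730·3.00 × 10^8/6 = 2.55 × 10^6 m/s
T = 2πr/v = 6.69 × 10^-16 s = 669 as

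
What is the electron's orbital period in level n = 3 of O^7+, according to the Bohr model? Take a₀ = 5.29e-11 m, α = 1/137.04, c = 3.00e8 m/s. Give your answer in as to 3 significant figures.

r = n²a₀/Z = 3²·5.29e-11/8 = 5.95e-11 m
v = Zαc/n = 8·0.00730·3.00e8/3 = 5.84e6 m/s
T = 2πr/v = 6.41e-17 s = 64.1 as

64.1 as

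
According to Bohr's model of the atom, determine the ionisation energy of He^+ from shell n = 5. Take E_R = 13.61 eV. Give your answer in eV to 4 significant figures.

E_n = −E_R·Z²/n² = −13.61 × 2²/5² eV = -2.178 eV
Ionisation energy = −E_n = 2.178 eV

2.178 eV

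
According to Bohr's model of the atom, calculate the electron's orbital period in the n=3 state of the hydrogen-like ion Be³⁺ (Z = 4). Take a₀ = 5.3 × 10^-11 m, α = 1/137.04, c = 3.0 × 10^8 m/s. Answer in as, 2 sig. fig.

r = n²a₀/Z = 3²·5.3 × 10^-11/4 = 1.2 × 10^-10 m
v = Zαc/n = 4·0.0073·3.0 × 10^8/3 = 2.9 × 10^6 m/s
T = 2πr/v = 2.6 × 10^-16 s = 260 as

260 as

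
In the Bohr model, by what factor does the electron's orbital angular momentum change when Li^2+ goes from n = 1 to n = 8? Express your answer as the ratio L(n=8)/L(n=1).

L = nℏ depends only on n, so L ∝ n.
L(n=8)/L(n=1) = (8/1)^1 = 8

8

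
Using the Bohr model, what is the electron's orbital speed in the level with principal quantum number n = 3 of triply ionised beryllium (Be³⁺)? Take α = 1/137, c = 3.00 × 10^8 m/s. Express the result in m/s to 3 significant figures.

2.92 × 10^6 m/s

v_n = Zαc/n = 4 × 0.00730 × 3.00 × 10^8 / 3
    = 2.92 × 10^6 m/s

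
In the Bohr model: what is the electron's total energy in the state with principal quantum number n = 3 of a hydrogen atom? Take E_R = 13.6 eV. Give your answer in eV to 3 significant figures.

-1.51 eV

E_n = −E_R·Z²/n² = −13.6 × 1²/3² = -1.51 eV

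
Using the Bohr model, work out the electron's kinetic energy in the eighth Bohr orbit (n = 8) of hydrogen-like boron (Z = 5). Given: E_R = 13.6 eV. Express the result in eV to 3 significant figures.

5.31 eV

For a Coulomb orbit the virial theorem gives K = −E_n.
E_n = −E_R·Z²/n², so K = E_R·Z²/n² = 13.6 × 5²/8² = 5.31 eV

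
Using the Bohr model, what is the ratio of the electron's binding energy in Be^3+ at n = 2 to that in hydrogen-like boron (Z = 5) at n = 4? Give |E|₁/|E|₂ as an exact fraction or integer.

64/25

|E| ∝ Z^2 · n^-2
|E|₁/|E|₂ = (4/5)^2 · (2/4)^-2 = 64/25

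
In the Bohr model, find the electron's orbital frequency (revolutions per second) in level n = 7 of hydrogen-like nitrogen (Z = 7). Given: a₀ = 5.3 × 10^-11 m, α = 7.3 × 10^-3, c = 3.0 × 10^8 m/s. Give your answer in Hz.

r = n²a₀/Z = 3.7 × 10^-10 m, v = Zαc/n = 2.2 × 10^6 m/s
f = v/(2πr) = 9.4 × 10^14 Hz

9.4 × 10^14 Hz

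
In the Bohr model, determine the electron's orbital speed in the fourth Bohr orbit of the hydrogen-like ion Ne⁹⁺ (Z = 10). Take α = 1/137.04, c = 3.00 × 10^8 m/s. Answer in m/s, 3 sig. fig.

v_n = Zαc/n = 10 × 0.00730 × 3.00 × 10^8 / 4
    = 5.47 × 10^6 m/s

5.47 × 10^6 m/s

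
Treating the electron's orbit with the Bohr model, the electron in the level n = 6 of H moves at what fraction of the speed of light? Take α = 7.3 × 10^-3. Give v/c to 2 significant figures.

0.0012

v_n = Zαc/n, so v/c = Zα/n = 1 × 0.0073 / 6 = 0.0012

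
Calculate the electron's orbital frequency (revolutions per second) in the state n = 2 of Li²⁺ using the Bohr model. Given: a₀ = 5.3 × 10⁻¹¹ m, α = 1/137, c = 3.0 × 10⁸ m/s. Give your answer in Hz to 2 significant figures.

7.4 × 10¹⁵ Hz

r = n²a₀/Z = 7.1 × 10⁻¹¹ m, v = Zαc/n = 3.3 × 10⁶ m/s
f = v/(2πr) = 7.4 × 10¹⁵ Hz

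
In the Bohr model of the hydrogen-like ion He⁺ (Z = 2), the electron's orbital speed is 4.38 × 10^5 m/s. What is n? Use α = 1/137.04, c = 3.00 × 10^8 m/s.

10

v_n = Zαc/n ⇒ n = Zαc/v = 2 × 0.00730 × 3.00 × 10^8 / 4.38 × 10^5 ≈ 10.00
n = 10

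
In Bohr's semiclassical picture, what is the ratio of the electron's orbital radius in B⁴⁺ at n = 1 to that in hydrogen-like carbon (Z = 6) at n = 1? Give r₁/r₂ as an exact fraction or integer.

6/5

r ∝ Z^-1 · n^2
r₁/r₂ = (5/6)^-1 · (1/1)^2 = 6/5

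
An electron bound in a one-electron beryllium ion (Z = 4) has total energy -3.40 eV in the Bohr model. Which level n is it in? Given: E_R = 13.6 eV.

8

E_n = −E_R Z²/n² ⇒ n² = E_R Z²/(−E_n) = 13.6 × 4² / 3.40 ≈ 64.00
n = 8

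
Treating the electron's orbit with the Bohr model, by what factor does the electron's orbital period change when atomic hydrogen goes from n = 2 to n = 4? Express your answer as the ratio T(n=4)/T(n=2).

T ∝ Z^-2 · n^3; with Z fixed, T ∝ n^3.
T(n=4)/T(n=2) = (4/2)^3 = 8

8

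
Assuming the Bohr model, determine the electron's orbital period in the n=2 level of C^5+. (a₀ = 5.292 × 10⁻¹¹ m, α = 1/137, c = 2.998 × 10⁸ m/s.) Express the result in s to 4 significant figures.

3.377 × 10⁻¹⁷ s

r = n²a₀/Z = 2²·5.292 × 10⁻¹¹/6 = 3.528 × 10⁻¹¹ m
v = Zαc/n = 6·0.007299·2.998 × 10⁸/2 = 6.565 × 10⁶ m/s
T = 2πr/v = 3.377 × 10⁻¹⁷ s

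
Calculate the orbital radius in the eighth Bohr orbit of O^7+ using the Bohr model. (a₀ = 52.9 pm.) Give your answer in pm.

r_n = n²a₀/Z = 8² × 52.9 / 8
    = 64 × 52.9 / 8 = 423 pm

423 pm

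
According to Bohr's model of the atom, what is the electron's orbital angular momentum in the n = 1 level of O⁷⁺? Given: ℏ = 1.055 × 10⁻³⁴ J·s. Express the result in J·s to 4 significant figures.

1.055 × 10⁻³⁴ J·s

L_n = nℏ = 1 × 1.055 × 10⁻³⁴ = 1.055 × 10⁻³⁴ J·s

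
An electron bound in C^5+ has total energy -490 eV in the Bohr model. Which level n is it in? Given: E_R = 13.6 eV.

1

E_n = −E_R Z²/n² ⇒ n² = E_R Z²/(−E_n) = 13.6 × 6² / 490 ≈ 1.00
n = 1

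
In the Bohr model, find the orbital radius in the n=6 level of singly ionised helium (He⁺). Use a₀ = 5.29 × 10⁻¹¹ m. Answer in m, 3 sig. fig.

r_n = n²a₀/Z = 6² × 5.29 × 10⁻¹¹ / 2
    = 36 × 5.29 × 10⁻¹¹ / 2 = 9.52 × 10⁻¹⁰ m

9.52 × 10⁻¹⁰ m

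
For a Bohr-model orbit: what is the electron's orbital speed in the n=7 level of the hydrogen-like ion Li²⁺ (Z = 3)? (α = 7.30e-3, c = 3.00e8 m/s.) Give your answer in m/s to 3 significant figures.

v_n = Zαc/n = 3 × 0.00730 × 3.00e8 / 7
    = 9.39e5 m/s

9.39e5 m/s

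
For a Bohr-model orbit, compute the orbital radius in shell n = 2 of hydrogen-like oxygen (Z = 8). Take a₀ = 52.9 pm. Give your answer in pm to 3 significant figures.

r_n = n²a₀/Z = 2² × 52.9 / 8
    = 4 × 52.9 / 8 = 26.4 pm

26.4 pm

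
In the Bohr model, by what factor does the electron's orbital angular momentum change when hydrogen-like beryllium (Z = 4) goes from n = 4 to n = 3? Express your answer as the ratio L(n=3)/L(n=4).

3/4

L = nℏ depends only on n, so L ∝ n.
L(n=3)/L(n=4) = (3/4)^1 = 3/4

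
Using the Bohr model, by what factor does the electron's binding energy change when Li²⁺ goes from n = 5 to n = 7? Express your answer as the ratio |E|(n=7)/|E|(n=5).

|E| ∝ Z^2 · n^-2; with Z fixed, |E| ∝ n^-2.
|E|(n=7)/|E|(n=5) = (7/5)^-2 = 25/49

25/49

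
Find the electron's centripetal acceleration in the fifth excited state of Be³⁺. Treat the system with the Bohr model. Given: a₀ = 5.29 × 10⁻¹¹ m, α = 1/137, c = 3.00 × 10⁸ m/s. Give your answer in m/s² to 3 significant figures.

r = n²a₀/Z = 4.76 × 10⁻¹⁰ m, v = Zαc/n = 1.46 × 10⁶ m/s
a = v²/r = (1.46 × 10⁶)² / 4.76 × 10⁻¹⁰ = 4.48 × 10²¹ m/s²

4.48 × 10²¹ m/s²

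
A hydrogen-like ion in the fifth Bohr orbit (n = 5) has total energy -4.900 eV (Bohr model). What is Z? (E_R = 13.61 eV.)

3

E_n = −E_R Z²/n² ⇒ Z² = −E_n n²/E_R = 4.900 × 5² / 13.61 ≈ 9.00
Z = 3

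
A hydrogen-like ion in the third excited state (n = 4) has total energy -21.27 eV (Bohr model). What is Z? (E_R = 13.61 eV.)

5

E_n = −E_R Z²/n² ⇒ Z² = −E_n n²/E_R = 21.27 × 4² / 13.61 ≈ 25.01
Z = 5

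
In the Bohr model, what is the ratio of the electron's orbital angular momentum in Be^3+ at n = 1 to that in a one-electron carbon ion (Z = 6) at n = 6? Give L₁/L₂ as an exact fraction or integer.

L = nℏ is independent of Z.
L₁/L₂ = n₁/n₂ = 1/6 = 1/6

1/6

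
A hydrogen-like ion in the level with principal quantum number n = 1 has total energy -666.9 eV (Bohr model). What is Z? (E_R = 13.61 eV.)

7

E_n = −E_R Z²/n² ⇒ Z² = −E_n n²/E_R = 666.9 × 1² / 13.61 ≈ 49.00
Z = 7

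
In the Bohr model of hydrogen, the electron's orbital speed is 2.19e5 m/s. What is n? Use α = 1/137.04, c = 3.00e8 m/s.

v_n = Zαc/n ⇒ n = Zαc/v = 1 × 0.00730 × 3.00e8 / 2.19e5 ≈ 10.00
n = 10

10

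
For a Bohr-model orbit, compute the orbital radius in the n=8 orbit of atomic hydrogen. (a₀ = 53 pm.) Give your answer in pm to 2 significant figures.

3400 pm

r_n = n²a₀/Z = 8² × 53 / 1
    = 64 × 53 / 1 = 3400 pm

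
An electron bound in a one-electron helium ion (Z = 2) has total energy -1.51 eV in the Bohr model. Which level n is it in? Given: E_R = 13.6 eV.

E_n = −E_R Z²/n² ⇒ n² = E_R Z²/(−E_n) = 13.6 × 2² / 1.51 ≈ 36.03
n = 6

6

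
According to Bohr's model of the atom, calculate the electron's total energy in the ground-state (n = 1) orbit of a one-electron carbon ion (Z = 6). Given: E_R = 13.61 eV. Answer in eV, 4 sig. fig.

-490.0 eV

E_n = −E_R·Z²/n² = −13.61 × 6²/1² = -490.0 eV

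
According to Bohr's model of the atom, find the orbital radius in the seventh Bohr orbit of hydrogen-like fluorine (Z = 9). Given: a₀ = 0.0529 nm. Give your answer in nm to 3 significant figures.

0.288 nm

r_n = n²a₀/Z = 7² × 0.0529 / 9
    = 49 × 0.0529 / 9 = 0.288 nm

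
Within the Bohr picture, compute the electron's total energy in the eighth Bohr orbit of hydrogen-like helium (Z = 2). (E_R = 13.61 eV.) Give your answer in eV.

E_n = −E_R·Z²/n² = −13.61 × 2²/8² = -0.8506 eV

-0.8506 eV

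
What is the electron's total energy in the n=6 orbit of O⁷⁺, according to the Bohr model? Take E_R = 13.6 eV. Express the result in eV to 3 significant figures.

E_n = −E_R·Z²/n² = −13.6 × 8²/6² = -24.2 eV

-24.2 eV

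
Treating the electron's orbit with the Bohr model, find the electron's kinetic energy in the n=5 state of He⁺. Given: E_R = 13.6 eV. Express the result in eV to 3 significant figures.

2.18 eV

For a Coulomb orbit the virial theorem gives K = −E_n.
E_n = −E_R·Z²/n², so K = E_R·Z²/n² = 13.6 × 2²/5² = 2.18 eV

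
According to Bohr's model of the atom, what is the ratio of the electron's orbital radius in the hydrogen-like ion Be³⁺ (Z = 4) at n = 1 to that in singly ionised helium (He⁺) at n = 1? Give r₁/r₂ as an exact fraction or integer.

1/2

r ∝ Z^-1 · n^2
r₁/r₂ = (4/2)^-1 · (1/1)^2 = 1/2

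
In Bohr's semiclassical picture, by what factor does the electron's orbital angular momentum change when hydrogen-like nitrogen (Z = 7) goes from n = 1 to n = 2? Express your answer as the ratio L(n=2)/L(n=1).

L = nℏ depends only on n, so L ∝ n.
L(n=2)/L(n=1) = (2/1)^1 = 2

2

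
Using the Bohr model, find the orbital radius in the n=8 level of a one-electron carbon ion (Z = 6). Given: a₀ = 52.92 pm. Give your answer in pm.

r_n = n²a₀/Z = 8² × 52.92 / 6
    = 64 × 52.92 / 6 = 564.5 pm

564.5 pm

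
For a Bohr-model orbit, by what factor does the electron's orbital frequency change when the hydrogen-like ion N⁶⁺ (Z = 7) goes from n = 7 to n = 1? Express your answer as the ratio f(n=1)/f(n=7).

343

f ∝ Z^2 · n^-3; with Z fixed, f ∝ n^-3.
f(n=1)/f(n=7) = (1/7)^-3 = 343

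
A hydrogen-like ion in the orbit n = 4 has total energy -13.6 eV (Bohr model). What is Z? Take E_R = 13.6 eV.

4

E_n = −E_R Z²/n² ⇒ Z² = −E_n n²/E_R = 13.6 × 4² / 13.6 ≈ 16.00
Z = 4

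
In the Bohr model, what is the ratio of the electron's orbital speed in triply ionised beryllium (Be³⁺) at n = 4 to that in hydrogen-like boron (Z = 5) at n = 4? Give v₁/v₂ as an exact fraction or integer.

4/5

v ∝ Z^1 · n^-1
v₁/v₂ = (4/5)^1 · (4/4)^-1 = 4/5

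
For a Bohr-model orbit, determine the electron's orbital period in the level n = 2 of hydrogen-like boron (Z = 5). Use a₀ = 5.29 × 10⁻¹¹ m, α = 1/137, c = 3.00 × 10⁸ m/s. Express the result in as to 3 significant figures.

48.6 as

r = n²a₀/Z = 2²·5.29 × 10⁻¹¹/5 = 4.23 × 10⁻¹¹ m
v = Zαc/n = 5·0.00730·3.00 × 10⁸/2 = 5.47 × 10⁶ m/s
T = 2πr/v = 4.86 × 10⁻¹⁷ s = 48.6 as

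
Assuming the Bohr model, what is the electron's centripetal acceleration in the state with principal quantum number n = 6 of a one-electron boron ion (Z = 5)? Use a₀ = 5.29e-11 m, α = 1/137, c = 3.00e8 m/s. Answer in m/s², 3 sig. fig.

r = n²a₀/Z = 3.81e-10 m, v = Zαc/n = 1.82e6 m/s
a = v²/r = (1.82e6)² / 3.81e-10 = 8.74e21 m/s²

8.74e21 m/s²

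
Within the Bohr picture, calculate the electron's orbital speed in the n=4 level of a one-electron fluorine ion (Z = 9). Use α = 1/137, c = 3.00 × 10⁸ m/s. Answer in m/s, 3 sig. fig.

v_n = Zαc/n = 9 × 0.00730 × 3.00 × 10⁸ / 4
    = 4.93 × 10⁶ m/s

4.93 × 10⁶ m/s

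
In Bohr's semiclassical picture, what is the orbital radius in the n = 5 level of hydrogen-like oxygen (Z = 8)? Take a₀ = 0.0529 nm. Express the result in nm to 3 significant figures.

r_n = n²a₀/Z = 5² × 0.0529 / 8
    = 25 × 0.0529 / 8 = 0.165 nm

0.165 nm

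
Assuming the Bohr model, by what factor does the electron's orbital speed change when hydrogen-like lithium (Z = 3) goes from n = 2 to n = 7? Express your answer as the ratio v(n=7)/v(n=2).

v ∝ Z^1 · n^-1; with Z fixed, v ∝ n^-1.
v(n=7)/v(n=2) = (7/2)^-1 = 2/7

2/7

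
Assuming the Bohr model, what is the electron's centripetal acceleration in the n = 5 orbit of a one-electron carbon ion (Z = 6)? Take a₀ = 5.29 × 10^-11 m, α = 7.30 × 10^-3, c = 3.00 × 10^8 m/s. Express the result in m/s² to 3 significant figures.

r = n²a₀/Z = 2.20 × 10^-10 m, v = Zαc/n = 2.63 × 10^6 m/s
a = v²/r = (2.63 × 10^6)² / 2.20 × 10^-10 = 3.13 × 10^22 m/s²

3.13 × 10^22 m/s²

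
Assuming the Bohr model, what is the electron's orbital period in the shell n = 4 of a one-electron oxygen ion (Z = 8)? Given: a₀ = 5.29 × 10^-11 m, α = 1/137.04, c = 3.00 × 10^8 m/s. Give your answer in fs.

r = n²a₀/Z = 4²·5.29 × 10^-11/8 = 1.06 × 10^-10 m
v = Zαc/n = 8·0.00730·3.00 × 10^8/4 = 4.38 × 10^6 m/s
T = 2πr/v = 1.52 × 10^-16 s = 0.152 fs

0.152 fs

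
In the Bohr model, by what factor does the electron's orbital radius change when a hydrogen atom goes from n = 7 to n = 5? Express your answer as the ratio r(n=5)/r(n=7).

25/49

r ∝ Z^-1 · n^2; with Z fixed, r ∝ n^2.
r(n=5)/r(n=7) = (5/7)^2 = 25/49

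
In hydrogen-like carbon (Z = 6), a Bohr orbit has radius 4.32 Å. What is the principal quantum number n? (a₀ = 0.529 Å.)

7

r_n = n²a₀/Z ⇒ n² = rZ/a₀ = 4.32 × 6 / 0.529 ≈ 49.00
n = 7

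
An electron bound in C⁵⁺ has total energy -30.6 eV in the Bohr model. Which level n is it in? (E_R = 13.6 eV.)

E_n = −E_R Z²/n² ⇒ n² = E_R Z²/(−E_n) = 13.6 × 6² / 30.6 ≈ 16.00
n = 4

4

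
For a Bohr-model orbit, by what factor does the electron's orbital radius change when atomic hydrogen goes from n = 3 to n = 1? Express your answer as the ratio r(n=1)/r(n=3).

1/9

r ∝ Z^-1 · n^2; with Z fixed, r ∝ n^2.
r(n=1)/r(n=3) = (1/3)^2 = 1/9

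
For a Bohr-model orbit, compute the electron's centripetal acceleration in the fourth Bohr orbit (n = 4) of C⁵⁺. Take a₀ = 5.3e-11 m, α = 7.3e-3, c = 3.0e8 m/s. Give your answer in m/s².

r = n²a₀/Z = 1.4e-10 m, v = Zαc/n = 3.3e6 m/s
a = v²/r = (3.3e6)² / 1.4e-10 = 7.6e22 m/s²

7.6e22 m/s²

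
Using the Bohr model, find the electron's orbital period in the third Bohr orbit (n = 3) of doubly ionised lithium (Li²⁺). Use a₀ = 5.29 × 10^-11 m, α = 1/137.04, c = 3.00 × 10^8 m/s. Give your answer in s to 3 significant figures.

4.55 × 10^-16 s

r = n²a₀/Z = 3²·5.29 × 10^-11/3 = 1.59 × 10^-10 m
v = Zαc/n = 3·0.00730·3.00 × 10^8/3 = 2.19 × 10^6 m/s
T = 2πr/v = 4.55 × 10^-16 s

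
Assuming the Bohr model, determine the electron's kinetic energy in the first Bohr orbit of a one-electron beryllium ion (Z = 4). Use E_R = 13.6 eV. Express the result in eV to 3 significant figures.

218 eV

For a Coulomb orbit the virial theorem gives K = −E_n.
E_n = −E_R·Z²/n², so K = E_R·Z²/n² = 13.6 × 4²/1² = 218 eV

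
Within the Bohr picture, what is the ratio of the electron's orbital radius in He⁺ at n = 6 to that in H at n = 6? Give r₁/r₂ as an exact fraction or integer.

r ∝ Z^-1 · n^2
r₁/r₂ = (2/1)^-1 · (6/6)^2 = 1/2

1/2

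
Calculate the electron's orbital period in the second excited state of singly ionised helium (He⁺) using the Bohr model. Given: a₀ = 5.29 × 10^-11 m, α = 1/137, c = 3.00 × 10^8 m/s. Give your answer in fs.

r = n²a₀/Z = 3²·5.29 × 10^-11/2 = 2.38 × 10^-10 m
v = Zαc/n = 2·0.00730·3.00 × 10^8/3 = 1.46 × 10^6 m/s
T = 2πr/v = 1.02 × 10^-15 s = 1.02 fs

1.02 fs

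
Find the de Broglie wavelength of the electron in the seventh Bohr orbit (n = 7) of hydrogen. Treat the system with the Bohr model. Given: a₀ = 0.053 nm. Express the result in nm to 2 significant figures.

2.3 nm

The Bohr quantisation condition is nλ = 2πr_n.
r_n = n²a₀/Z = 2.6 nm
λ = 2πr_n/n = 2π·2.6/7 = 2.3 nm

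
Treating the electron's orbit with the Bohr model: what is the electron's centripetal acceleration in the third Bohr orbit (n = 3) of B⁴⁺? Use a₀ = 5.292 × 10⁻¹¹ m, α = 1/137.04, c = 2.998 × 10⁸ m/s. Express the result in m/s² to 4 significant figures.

1.396 × 10²³ m/s²

r = n²a₀/Z = 9.526 × 10⁻¹¹ m, v = Zαc/n = 3.646 × 10⁶ m/s
a = v²/r = (3.646 × 10⁶)² / 9.526 × 10⁻¹¹ = 1.396 × 10²³ m/s²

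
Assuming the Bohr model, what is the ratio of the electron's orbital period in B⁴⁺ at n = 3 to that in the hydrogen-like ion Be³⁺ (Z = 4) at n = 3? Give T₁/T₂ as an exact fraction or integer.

T ∝ Z^-2 · n^3
T₁/T₂ = (5/4)^-2 · (3/3)^3 = 16/25

16/25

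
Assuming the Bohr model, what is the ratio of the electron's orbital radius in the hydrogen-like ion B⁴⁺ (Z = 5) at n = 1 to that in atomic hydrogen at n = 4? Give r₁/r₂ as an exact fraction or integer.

1/80

r ∝ Z^-1 · n^2
r₁/r₂ = (5/1)^-1 · (1/4)^2 = 1/80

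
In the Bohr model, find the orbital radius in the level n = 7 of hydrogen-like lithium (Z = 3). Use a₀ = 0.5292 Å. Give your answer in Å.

8.644 Å

r_n = n²a₀/Z = 7² × 0.5292 / 3
    = 49 × 0.5292 / 3 = 8.644 Å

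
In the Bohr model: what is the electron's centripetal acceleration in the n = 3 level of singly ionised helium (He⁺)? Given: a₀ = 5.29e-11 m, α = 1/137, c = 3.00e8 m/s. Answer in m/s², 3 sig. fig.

r = n²a₀/Z = 2.38e-10 m, v = Zαc/n = 1.46e6 m/s
a = v²/r = (1.46e6)² / 2.38e-10 = 8.95e21 m/s²

8.95e21 m/s²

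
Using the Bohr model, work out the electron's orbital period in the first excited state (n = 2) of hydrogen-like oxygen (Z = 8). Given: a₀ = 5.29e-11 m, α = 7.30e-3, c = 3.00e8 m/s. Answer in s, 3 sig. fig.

1.90e-17 s

r = n²a₀/Z = 2²·5.29e-11/8 = 2.65e-11 m
v = Zαc/n = 8·0.00730·3.00e8/2 = 8.76e6 m/s
T = 2πr/v = 1.90e-17 s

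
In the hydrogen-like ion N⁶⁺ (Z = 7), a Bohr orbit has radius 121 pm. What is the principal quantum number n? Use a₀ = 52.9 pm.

r_n = n²a₀/Z ⇒ n² = rZ/a₀ = 121 × 7 / 52.9 ≈ 16.01
n = 4

4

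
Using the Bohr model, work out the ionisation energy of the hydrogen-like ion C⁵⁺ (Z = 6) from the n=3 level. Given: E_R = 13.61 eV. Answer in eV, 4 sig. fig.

54.44 eV

E_n = −E_R·Z²/n² = −13.61 × 6²/3² eV = -54.44 eV
Ionisation energy = −E_n = 54.44 eV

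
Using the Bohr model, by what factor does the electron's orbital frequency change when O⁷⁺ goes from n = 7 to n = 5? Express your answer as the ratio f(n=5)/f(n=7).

343/125

f ∝ Z^2 · n^-3; with Z fixed, f ∝ n^-3.
f(n=5)/f(n=7) = (5/7)^-3 = 343/125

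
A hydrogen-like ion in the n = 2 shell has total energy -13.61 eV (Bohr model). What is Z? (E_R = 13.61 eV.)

E_n = −E_R Z²/n² ⇒ Z² = −E_n n²/E_R = 13.61 × 2² / 13.61 ≈ 4.00
Z = 2

2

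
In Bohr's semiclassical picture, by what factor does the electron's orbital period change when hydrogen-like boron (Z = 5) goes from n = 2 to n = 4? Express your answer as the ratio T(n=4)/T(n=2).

T ∝ Z^-2 · n^3; with Z fixed, T ∝ n^3.
T(n=4)/T(n=2) = (4/2)^3 = 8

8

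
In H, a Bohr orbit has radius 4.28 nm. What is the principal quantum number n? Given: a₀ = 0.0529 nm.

r_n = n²a₀/Z ⇒ n² = rZ/a₀ = 4.28 × 1 / 0.0529 ≈ 80.91
n = 9

9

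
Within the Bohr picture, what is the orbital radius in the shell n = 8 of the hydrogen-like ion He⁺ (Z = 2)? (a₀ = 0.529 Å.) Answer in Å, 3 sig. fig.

r_n = n²a₀/Z = 8² × 0.529 / 2
    = 64 × 0.529 / 2 = 16.9 Å

16.9 Å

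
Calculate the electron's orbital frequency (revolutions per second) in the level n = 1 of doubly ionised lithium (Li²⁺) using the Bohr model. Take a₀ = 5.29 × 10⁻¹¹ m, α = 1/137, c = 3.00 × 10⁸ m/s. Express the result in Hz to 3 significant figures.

5.93 × 10¹⁶ Hz

r = n²a₀/Z = 1.76 × 10⁻¹¹ m, v = Zαc/n = 6.57 × 10⁶ m/s
f = v/(2πr) = 5.93 × 10¹⁶ Hz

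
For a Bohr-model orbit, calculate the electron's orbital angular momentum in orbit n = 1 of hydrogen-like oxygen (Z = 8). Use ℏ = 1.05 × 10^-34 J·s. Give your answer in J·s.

1.05 × 10^-34 J·s

L_n = nℏ = 1 × 1.05 × 10^-34 = 1.05 × 10^-34 J·s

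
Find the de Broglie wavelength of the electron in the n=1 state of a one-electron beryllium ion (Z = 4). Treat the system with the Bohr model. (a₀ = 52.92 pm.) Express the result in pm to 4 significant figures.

The Bohr quantisation condition is nλ = 2πr_n.
r_n = n²a₀/Z = 13.23 pm
λ = 2πr_n/n = 2π·13.23/1 = 83.13 pm

83.13 pm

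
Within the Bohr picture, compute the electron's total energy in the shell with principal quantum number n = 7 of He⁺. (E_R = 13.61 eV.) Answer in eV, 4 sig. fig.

E_n = −E_R·Z²/n² = −13.61 × 2²/7² = -1.111 eV

-1.111 eV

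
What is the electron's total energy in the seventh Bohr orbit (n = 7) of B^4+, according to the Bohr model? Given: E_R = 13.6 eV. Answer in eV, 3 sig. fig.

-6.94 eV

E_n = −E_R·Z²/n² = −13.6 × 5²/7² = -6.94 eV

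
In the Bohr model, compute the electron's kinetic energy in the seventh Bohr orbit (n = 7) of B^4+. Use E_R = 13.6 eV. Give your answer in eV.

For a Coulomb orbit the virial theorem gives K = −E_n.
E_n = −E_R·Z²/n², so K = E_R·Z²/n² = 13.6 × 5²/7² = 6.94 eV

6.94 eV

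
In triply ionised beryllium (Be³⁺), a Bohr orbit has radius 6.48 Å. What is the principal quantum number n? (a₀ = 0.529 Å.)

7

r_n = n²a₀/Z ⇒ n² = rZ/a₀ = 6.48 × 4 / 0.529 ≈ 49.00
n = 7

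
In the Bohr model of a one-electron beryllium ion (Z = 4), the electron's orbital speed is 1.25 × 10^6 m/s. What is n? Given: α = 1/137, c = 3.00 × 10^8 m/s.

v_n = Zαc/n ⇒ n = Zαc/v = 4 × 0.00730 × 3.00 × 10^8 / 1.25 × 10^6 ≈ 7.01
n = 7

7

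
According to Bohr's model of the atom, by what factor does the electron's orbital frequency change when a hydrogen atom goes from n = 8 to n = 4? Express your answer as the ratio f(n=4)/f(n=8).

8

f ∝ Z^2 · n^-3; with Z fixed, f ∝ n^-3.
f(n=4)/f(n=8) = (4/8)^-3 = 8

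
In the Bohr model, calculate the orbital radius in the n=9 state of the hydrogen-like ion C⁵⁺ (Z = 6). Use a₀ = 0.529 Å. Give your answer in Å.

r_n = n²a₀/Z = 9² × 0.529 / 6
    = 81 × 0.529 / 6 = 7.14 Å

7.14 Å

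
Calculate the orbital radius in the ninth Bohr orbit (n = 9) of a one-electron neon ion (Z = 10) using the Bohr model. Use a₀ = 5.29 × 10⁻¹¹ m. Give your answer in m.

r_n = n²a₀/Z = 9² × 5.29 × 10⁻¹¹ / 10
    = 81 × 5.29 × 10⁻¹¹ / 10 = 4.28 × 10⁻¹⁰ m

4.28 × 10⁻¹⁰ m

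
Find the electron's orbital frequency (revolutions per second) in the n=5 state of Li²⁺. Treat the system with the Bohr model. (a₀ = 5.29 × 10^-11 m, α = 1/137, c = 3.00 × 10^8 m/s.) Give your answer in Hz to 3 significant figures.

r = n²a₀/Z = 4.41 × 10^-10 m, v = Zαc/n = 1.31 × 10^6 m/s
f = v/(2πr) = 4.74 × 10^14 Hz

4.74 × 10^14 Hz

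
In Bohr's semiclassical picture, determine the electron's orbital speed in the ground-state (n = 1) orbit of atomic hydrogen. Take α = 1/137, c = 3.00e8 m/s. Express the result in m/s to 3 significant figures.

v_n = Zαc/n = 1 × 0.00730 × 3.00e8 / 1
    = 2.19e6 m/s

2.19e6 m/s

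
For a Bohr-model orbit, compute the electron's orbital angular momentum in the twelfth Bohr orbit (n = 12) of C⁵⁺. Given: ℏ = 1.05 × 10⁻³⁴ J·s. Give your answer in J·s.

L_n = nℏ = 12 × 1.05 × 10⁻³⁴ = 1.26 × 10⁻³³ J·s

1.26 × 10⁻³³ J·s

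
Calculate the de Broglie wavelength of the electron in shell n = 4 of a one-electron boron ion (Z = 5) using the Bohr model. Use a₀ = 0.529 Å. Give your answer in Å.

2.66 Å

The Bohr quantisation condition is nλ = 2πr_n.
r_n = n²a₀/Z = 1.69 Å
λ = 2πr_n/n = 2π·1.69/4 = 2.66 Å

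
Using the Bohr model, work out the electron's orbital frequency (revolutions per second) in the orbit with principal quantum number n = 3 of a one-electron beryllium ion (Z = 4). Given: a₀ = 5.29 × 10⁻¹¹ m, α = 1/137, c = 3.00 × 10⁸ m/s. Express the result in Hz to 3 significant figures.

3.90 × 10¹⁵ Hz

r = n²a₀/Z = 1.19 × 10⁻¹⁰ m, v = Zαc/n = 2.92 × 10⁶ m/s
f = v/(2πr) = 3.90 × 10¹⁵ Hz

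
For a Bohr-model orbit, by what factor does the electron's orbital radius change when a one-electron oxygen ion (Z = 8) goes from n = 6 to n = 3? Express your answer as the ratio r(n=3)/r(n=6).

1/4

r ∝ Z^-1 · n^2; with Z fixed, r ∝ n^2.
r(n=3)/r(n=6) = (3/6)^2 = 1/4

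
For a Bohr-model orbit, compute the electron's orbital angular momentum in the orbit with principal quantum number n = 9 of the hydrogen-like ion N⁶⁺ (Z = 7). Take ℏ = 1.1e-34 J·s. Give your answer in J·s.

L_n = nℏ = 9 × 1.1e-34 = 9.9e-34 J·s

9.9e-34 J·s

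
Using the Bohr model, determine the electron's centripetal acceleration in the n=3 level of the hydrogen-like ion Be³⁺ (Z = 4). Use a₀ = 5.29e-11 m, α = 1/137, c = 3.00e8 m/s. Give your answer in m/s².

7.16e22 m/s²

r = n²a₀/Z = 1.19e-10 m, v = Zαc/n = 2.92e6 m/s
a = v²/r = (2.92e6)² / 1.19e-10 = 7.16e22 m/s²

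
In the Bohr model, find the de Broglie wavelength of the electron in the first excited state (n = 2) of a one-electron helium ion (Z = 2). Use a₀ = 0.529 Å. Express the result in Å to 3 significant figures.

3.32 Å

The Bohr quantisation condition is nλ = 2πr_n.
r_n = n²a₀/Z = 1.06 Å
λ = 2πr_n/n = 2π·1.06/2 = 3.32 Å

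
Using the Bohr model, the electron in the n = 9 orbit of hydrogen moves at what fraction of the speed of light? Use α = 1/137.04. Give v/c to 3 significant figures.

0.000811

v_n = Zαc/n, so v/c = Zα/n = 1 × 0.00730 / 9 = 0.000811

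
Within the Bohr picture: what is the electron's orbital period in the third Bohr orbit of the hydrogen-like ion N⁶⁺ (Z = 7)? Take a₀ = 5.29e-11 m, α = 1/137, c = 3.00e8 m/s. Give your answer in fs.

0.0836 fs

r = n²a₀/Z = 3²·5.29e-11/7 = 6.80e-11 m
v = Zαc/n = 7·0.00730·3.00e8/3 = 5.11e6 m/s
T = 2πr/v = 8.36e-17 s = 0.0836 fs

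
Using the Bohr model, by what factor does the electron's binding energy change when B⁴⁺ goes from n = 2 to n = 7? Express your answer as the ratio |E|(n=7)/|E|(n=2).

4/49

|E| ∝ Z^2 · n^-2; with Z fixed, |E| ∝ n^-2.
|E|(n=7)/|E|(n=2) = (7/2)^-2 = 4/49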